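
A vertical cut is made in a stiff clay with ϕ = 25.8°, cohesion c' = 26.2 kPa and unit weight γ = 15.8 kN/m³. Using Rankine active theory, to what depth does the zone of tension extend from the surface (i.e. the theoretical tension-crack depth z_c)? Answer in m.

K_a = tan²(45° − 25.8°/2) = 0.3935; √K_a = 0.6273.
The active pressure is zero where K_a γ z = 2c√K_a, so z_c = 2c/(γ√K_a) = 2×26.2/(15.8×0.6273) = 5.287 m.

5.29 m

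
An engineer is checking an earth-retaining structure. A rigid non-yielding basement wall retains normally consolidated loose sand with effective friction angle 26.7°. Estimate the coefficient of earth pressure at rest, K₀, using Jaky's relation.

0.551

K₀ = 1 − sin φ' = 1 − sin 26.7° = 0.5507.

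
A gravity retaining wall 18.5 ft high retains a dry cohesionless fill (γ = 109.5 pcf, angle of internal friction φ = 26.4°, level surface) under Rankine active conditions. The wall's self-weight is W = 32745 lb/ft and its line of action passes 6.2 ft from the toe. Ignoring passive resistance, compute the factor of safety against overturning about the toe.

4.57

K_a = tan²(45° − 26.4°/2) = 0.3844.
P_a = ½K_aγH² = 0.5×0.3844×109.5×18.5² = 7204 lb/ft, acting at H/3 = 6.167 ft above the base.
Overturning moment M_o = P_a × H/3 = 7204 × 6.167 = 44420.
Resisting moment M_r = W × 6.2 = 32745 × 6.2 = 203000.
FS_overturning = M_r/M_o = 203000/44420 = 4.570.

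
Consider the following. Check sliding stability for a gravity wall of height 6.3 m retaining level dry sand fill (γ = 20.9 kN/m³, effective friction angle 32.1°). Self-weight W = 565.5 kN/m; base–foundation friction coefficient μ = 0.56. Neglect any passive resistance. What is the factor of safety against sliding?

2.50

K_a = tan²(45° − 32.1°/2) = 0.3060.
P_a = ½K_aγH² = 0.5×0.3060×20.9×6.3² = 126.9 kN/m, acting at H/3 = 2.100 m above the base.
FS_sliding = μW / P_a = 0.56×565.5 / 126.9 = 2.495.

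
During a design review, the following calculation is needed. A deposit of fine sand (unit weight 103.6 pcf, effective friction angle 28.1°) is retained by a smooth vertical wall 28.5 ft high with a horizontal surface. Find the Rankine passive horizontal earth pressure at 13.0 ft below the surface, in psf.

K_p = (1 + sin φ)/(1 − sin φ) = 2.781.
σ_h = K_p γ z = 2.781 × 103.6 × 13.0 = 3745 psf.

3750 psf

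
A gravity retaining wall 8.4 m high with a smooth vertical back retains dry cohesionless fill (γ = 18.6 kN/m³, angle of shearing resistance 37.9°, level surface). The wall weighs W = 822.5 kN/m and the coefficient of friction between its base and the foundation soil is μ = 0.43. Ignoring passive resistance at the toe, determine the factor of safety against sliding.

2.26

K_a = tan²(45° − 37.9°/2) = 0.2389.
P_a = ½K_aγH² = 0.5×0.2389×18.6×8.4² = 156.8 kN/m, acting at H/3 = 2.800 m above the base.
FS_sliding = μW / P_a = 0.43×822.5 / 156.8 = 2.256.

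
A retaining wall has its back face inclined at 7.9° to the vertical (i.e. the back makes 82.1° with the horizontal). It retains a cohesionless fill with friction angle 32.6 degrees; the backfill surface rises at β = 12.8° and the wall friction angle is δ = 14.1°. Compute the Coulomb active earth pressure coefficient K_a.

0.394

K_a = sin²(α+φ) / [sin²α · sin(α−δ) · (1 + √{sin(φ+δ)sin(φ−β) / (sin(α−δ)sin(α+β))})²].
With α = 82.1°, φ = 32.6°, δ = 14.1°, β = 12.8°: K_a = 0.3945.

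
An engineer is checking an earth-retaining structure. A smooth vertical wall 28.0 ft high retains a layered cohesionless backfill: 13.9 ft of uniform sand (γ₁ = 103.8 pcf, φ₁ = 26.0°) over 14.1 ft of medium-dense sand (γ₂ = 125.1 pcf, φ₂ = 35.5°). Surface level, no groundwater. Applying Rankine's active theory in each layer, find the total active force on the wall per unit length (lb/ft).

12600 lb/ft

K_a1 = tan²(45°−26.0°/2) = 0.3905; K_a2 = tan²(45°−35.5°/2) = 0.2653.
Layer 1: σ at base = K_a1 γ₁ h₁ = 563.4 psf; P₁ = ½×563.4×13.9 = 3915.
Layer 2: σ_v at top = γ₁h₁ = 1443; σ_h top = K_a2×1443 = 382.7; σ_h base = K_a2×(1443+125.1×14.1) = 850.6.
P₂ = ½(382.7+850.6)×14.1 = 8695. Total P_a = 3915+8695 = 12610 lb/ft.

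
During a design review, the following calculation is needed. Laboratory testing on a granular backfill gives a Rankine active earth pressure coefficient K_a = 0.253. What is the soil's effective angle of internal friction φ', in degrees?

K_a = tan²(45° − φ/2) ⇒ 45° − φ/2 = arctan(√0.253) = 26.70°.
φ = 2(45° − 26.70°) = 36.60°.

36.6°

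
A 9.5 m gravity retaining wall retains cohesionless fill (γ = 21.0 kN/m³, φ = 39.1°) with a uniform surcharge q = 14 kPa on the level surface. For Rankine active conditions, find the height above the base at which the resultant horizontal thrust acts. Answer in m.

K_a = 0.2265.
Triangular part P₁ = ½K_aγH² = 214.6 at H/3 = 3.167 m; rectangular part P₂ = K_a q H = 30.12 at H/2 = 4.750 m.
ȳ = (P₁·3.167 + P₂·4.750)/(P₁+P₂) = 3.362 m.

3.36 m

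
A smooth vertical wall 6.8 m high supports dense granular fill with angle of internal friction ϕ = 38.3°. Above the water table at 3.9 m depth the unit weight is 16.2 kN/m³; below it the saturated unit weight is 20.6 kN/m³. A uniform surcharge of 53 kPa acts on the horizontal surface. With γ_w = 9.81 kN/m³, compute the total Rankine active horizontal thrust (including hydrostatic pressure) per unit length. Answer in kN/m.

208 kN/m

K_a = tan²(45° − φ/2) = 0.2347.
γ' = 20.6 − 9.81 = 10.79 kN/m³. h₂ = H − d_w = 2.9 m.
σ'_h: at surface K_a·q = 12.44; at WT K_a(q+γd_w) = 27.27; at base K_a(q+γd_w+γ'h₂) = 34.62 kPa.
P₁ = ½(12.44+27.27)×3.9 = 77.44; P₂ = ½(27.27+34.62)×2.9 = 89.74; P_w = ½γ_w h₂² = 41.25.
Total = 77.44+89.74+41.25 = 208.4 kN/m.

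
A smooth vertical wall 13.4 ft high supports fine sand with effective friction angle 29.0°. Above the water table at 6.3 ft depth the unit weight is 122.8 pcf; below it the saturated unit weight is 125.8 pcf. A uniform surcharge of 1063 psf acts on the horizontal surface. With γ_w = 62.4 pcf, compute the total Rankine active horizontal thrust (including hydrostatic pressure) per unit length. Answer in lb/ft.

K_a = tan²(45° − φ/2) = 0.3470.
γ' = 125.8 − 62.4 = 63.40 pcf. h₂ = H − d_w = 7.1 ft.
σ'_h: at surface K_a·q = 368.8; at WT K_a(q+γd_w) = 637.3; at base K_a(q+γd_w+γ'h₂) = 793.5 psf.
P₁ = ½(368.8+637.3)×6.3 = 3169; P₂ = ½(637.3+793.5)×7.1 = 5079; P_w = ½γ_w h₂² = 1573.
Total = 3169+5079+1573 = 9821 lb/ft.

9820 lb/ft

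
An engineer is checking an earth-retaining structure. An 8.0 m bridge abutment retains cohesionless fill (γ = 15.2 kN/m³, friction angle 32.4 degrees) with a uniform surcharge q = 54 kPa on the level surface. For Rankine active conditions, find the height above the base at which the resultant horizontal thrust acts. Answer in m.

3.29 m

K_a = 0.3022.
Triangular part P₁ = ½K_aγH² = 147.0 at H/3 = 2.667 m; rectangular part P₂ = K_a q H = 130.6 at H/2 = 4.000 m.
ȳ = (P₁·2.667 + P₂·4.000)/(P₁+P₂) = 3.294 m.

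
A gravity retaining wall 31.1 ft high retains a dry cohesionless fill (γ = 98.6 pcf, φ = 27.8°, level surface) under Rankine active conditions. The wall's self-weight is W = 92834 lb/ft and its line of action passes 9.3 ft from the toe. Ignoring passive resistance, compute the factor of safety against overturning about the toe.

K_a = tan²(45° − 27.8°/2) = 0.3639.
P_a = ½K_aγH² = 0.5×0.3639×98.6×31.1² = 17350 lb/ft, acting at H/3 = 10.37 ft above the base.
Overturning moment M_o = P_a × H/3 = 17350 × 10.37 = 179900.
Resisting moment M_r = W × 9.3 = 92834 × 9.3 = 863400.
FS_overturning = M_r/M_o = 863400/179900 = 4.800.

4.80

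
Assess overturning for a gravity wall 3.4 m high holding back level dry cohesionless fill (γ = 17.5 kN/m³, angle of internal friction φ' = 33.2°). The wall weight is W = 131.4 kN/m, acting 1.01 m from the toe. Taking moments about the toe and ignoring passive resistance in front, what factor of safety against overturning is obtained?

K_a = tan²(45° − 33.2°/2) = 0.2924.
P_a = ½K_aγH² = 0.5×0.2924×17.5×3.4² = 29.57 kN/m, acting at H/3 = 1.133 m above the base.
Overturning moment M_o = P_a × H/3 = 29.57 × 1.133 = 33.51.
Resisting moment M_r = W × 1.01 = 131.4 × 1.01 = 132.7.
FS_overturning = M_r/M_o = 132.7/33.51 = 3.960.

3.96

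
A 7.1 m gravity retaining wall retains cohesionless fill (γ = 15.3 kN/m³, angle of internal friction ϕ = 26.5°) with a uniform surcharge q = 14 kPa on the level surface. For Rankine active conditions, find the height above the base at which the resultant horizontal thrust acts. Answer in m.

2.61 m

K_a = 0.3829.
Triangular part P₁ = ½K_aγH² = 147.7 at H/3 = 2.367 m; rectangular part P₂ = K_a q H = 38.06 at H/2 = 3.550 m.
ȳ = (P₁·2.367 + P₂·3.550)/(P₁+P₂) = 2.609 m.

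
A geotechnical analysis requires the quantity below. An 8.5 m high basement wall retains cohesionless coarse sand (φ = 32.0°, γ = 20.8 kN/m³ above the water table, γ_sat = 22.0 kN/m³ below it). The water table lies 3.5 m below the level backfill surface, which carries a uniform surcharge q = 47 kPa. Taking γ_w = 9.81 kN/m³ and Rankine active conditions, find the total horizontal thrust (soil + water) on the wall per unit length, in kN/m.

443 kN/m

K_a = tan²(45° − φ/2) = 0.3073.
γ' = 22.0 − 9.81 = 12.19 kN/m³. h₂ = H − d_w = 5.0 m.
σ'_h: at surface K_a·q = 14.44; at WT K_a(q+γd_w) = 36.81; at base K_a(q+γd_w+γ'h₂) = 55.54 kPa.
P₁ = ½(14.44+36.81)×3.5 = 89.69; P₂ = ½(36.81+55.54)×5.0 = 230.9; P_w = ½γ_w h₂² = 122.6.
Total = 89.69+230.9+122.6 = 443.2 kN/m.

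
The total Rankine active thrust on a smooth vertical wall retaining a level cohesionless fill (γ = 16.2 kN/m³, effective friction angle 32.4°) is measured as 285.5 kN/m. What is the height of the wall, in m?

10.8 m

K_a = 0.3022. P_a = ½ K_a γ H² ⇒ H = √(2P_a/(K_a γ)).
H = √(2×285.5/(0.3022×16.2)) = 10.80 m.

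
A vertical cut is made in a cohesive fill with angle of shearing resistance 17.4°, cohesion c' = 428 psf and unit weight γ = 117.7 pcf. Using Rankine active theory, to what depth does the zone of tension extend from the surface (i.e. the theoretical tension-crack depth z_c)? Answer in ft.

9.90 ft

K_a = tan²(45° − 17.4°/2) = 0.5396; √K_a = 0.7346.
The active pressure is zero where K_a γ z = 2c√K_a, so z_c = 2c/(γ√K_a) = 2×428/(117.7×0.7346) = 9.901 ft.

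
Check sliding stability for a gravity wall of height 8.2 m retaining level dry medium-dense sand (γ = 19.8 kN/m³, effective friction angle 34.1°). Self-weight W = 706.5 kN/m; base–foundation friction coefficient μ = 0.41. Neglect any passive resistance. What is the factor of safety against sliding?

1.55

K_a = tan²(45° − 34.1°/2) = 0.2815.
P_a = ½K_aγH² = 0.5×0.2815×19.8×8.2² = 187.4 kN/m, acting at H/3 = 2.733 m above the base.
FS_sliding = μW / P_a = 0.41×706.5 / 187.4 = 1.546.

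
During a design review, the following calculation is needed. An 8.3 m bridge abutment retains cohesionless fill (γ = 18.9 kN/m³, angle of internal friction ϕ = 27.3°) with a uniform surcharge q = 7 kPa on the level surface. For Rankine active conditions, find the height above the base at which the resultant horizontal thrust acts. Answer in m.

2.88 m

K_a = 0.3711.
Triangular part P₁ = ½K_aγH² = 241.6 at H/3 = 2.767 m; rectangular part P₂ = K_a q H = 21.56 at H/2 = 4.150 m.
ȳ = (P₁·2.767 + P₂·4.150)/(P₁+P₂) = 2.880 m.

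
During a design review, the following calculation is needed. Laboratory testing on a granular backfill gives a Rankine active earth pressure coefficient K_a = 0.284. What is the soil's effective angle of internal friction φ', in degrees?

33.9°

K_a = tan²(45° − φ/2) ⇒ 45° − φ/2 = arctan(√0.284) = 28.05°.
φ = 2(45° − 28.05°) = 33.89°.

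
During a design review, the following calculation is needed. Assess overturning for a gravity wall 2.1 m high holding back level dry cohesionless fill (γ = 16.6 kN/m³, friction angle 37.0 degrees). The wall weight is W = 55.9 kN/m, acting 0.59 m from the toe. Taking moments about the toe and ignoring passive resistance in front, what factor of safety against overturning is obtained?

5.18

K_a = tan²(45° − 37.0°/2) = 0.2486.
P_a = ½K_aγH² = 0.5×0.2486×16.6×2.1² = 9.099 kN/m, acting at H/3 = 0.7000 m above the base.
Overturning moment M_o = P_a × H/3 = 9.099 × 0.7000 = 6.369.
Resisting moment M_r = W × 0.59 = 55.9 × 0.59 = 32.98.
FS_overturning = M_r/M_o = 32.98/6.369 = 5.178.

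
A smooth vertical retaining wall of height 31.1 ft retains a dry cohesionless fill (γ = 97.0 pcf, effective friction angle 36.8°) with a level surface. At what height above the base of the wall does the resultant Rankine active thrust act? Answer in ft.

10.4 ft

K_a = 0.2508.
The pressure distribution is triangular, so the resultant acts at H/3 above the base = 31.1/3 = 10.37 ft.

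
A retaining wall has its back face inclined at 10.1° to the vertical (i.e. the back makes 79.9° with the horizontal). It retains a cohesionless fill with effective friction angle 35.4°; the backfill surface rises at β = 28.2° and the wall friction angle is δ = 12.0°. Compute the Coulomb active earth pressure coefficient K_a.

0.519

K_a = sin²(α+φ) / [sin²α · sin(α−δ) · (1 + √{sin(φ+δ)sin(φ−β) / (sin(α−δ)sin(α+β))})²].
With α = 79.9°, φ = 35.4°, δ = 12.0°, β = 28.2°: K_a = 0.5195.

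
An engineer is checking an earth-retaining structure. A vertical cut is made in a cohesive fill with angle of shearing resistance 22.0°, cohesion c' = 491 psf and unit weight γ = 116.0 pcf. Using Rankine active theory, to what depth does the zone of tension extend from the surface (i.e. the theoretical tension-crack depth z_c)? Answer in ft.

12.6 ft

K_a = tan²(45° − 22.0°/2) = 0.4550; √K_a = 0.6745.
The active pressure is zero where K_a γ z = 2c√K_a, so z_c = 2c/(γ√K_a) = 2×491/(116.0×0.6745) = 12.55 ft.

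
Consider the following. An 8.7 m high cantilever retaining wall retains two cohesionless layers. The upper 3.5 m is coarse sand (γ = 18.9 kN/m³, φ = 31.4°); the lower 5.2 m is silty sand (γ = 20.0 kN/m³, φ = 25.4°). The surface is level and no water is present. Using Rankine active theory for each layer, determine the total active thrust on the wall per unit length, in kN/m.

K_a1 = tan²(45°−31.4°/2) = 0.3149; K_a2 = tan²(45°−25.4°/2) = 0.3996.
Layer 1: σ at base = K_a1 γ₁ h₁ = 20.83 kPa; P₁ = ½×20.83×3.5 = 36.46.
Layer 2: σ_v at top = γ₁h₁ = 66.15; σ_h top = K_a2×66.15 = 26.44; σ_h base = K_a2×(66.15+20.0×5.2) = 68.00.
P₂ = ½(26.44+68.00)×5.2 = 245.5. Total P_a = 36.46+245.5 = 282.0 kN/m.

282 kN/m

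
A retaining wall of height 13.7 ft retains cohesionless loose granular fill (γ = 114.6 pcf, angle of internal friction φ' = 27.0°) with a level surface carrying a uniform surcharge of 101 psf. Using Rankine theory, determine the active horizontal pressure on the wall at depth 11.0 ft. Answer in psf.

K_a = (1 − sin φ)/(1 + sin φ) = 0.3755.
σ_v = γz + q = 114.6 × 11.0 + 101 = 1362 psf.
σ_h = K_a σ_v = 0.3755 × 1362 = 511.3 psf.

511 psf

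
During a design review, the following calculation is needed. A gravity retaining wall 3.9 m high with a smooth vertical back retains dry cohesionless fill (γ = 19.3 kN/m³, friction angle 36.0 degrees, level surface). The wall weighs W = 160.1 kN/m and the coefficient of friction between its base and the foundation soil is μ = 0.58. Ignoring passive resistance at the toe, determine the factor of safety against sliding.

2.44

K_a = tan²(45° − 36.0°/2) = 0.2596.
P_a = ½K_aγH² = 0.5×0.2596×19.3×3.9² = 38.11 kN/m, acting at H/3 = 1.300 m above the base.
FS_sliding = μW / P_a = 0.58×160.1 / 38.11 = 2.437.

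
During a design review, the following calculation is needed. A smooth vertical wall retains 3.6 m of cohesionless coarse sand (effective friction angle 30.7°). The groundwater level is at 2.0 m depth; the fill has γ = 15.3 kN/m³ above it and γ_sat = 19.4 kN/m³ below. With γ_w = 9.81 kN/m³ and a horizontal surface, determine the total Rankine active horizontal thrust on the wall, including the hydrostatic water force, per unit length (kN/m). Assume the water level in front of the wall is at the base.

42.3 kN/m

K_a = tan²(45° − φ/2) = 0.3240.
γ' = 19.4 − 9.81 = 9.590 kN/m³. Depth below WT = 1.6 m.
σ'_h at WT = K_a γ d_w = 9.915 kPa; at base = 9.915 + K_a γ' × 1.6 = 14.89 kPa.
P₁ (0–2.0 m) = ½×9.915×2.0 = 9.915. P₂ (2.0–3.6 m) = ½(9.915+14.89)×1.6 = 19.84.
P_w = ½ γ_w h₂² = 0.5×9.81×1.6² = 12.56. Total = 9.915+19.84+12.56 = 42.31 kN/m.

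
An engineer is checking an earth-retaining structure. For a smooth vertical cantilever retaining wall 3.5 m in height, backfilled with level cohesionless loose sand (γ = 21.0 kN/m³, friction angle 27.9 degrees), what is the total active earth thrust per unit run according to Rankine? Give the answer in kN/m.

K_a = tan²(45° − φ/2) = 0.3625.
P_a = ½ K_a γ H² = 0.5 × 0.3625 × 21.0 × 3.5² = 46.62 kN/m.

46.6 kN/m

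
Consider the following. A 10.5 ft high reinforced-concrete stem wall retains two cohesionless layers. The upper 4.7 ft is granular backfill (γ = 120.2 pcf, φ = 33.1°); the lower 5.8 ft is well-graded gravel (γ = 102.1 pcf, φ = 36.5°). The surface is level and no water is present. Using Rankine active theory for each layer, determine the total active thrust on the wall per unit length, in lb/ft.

1660 lb/ft

K_a1 = tan²(45°−33.1°/2) = 0.2936; K_a2 = tan²(45°−36.5°/2) = 0.2541.
Layer 1: σ at base = K_a1 γ₁ h₁ = 165.9 psf; P₁ = ½×165.9×4.7 = 389.8.
Layer 2: σ_v at top = γ₁h₁ = 564.9; σ_h top = K_a2×564.9 = 143.5; σ_h base = K_a2×(564.9+102.1×5.8) = 294.0.
P₂ = ½(143.5+294.0)×5.8 = 1269. Total P_a = 389.8+1269 = 1659 lb/ft.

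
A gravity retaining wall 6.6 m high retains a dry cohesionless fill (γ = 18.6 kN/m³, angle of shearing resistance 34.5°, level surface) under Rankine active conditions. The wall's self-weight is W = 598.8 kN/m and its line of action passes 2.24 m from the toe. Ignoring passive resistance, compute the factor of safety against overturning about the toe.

5.44

K_a = tan²(45° − 34.5°/2) = 0.2768.
P_a = ½K_aγH² = 0.5×0.2768×18.6×6.6² = 112.1 kN/m, acting at H/3 = 2.200 m above the base.
Overturning moment M_o = P_a × H/3 = 112.1 × 2.200 = 246.7.
Resisting moment M_r = W × 2.24 = 598.8 × 2.24 = 1341.
FS_overturning = M_r/M_o = 1341/246.7 = 5.437.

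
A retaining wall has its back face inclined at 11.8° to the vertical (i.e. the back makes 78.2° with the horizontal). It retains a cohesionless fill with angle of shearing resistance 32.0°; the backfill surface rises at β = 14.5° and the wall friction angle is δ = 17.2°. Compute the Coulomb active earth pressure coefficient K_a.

0.461

K_a = sin²(α+φ) / [sin²α · sin(α−δ) · (1 + √{sin(φ+δ)sin(φ−β) / (sin(α−δ)sin(α+β))})²].
With α = 78.2°, φ = 32.0°, δ = 17.2°, β = 14.5°: K_a = 0.4607.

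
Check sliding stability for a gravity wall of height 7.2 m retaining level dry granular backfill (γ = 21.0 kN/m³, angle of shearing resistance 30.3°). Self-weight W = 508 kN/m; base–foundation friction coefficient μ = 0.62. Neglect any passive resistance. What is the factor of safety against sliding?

1.76

K_a = tan²(45° − 30.3°/2) = 0.3293.
P_a = ½K_aγH² = 0.5×0.3293×21.0×7.2² = 179.3 kN/m, acting at H/3 = 2.400 m above the base.
FS_sliding = μW / P_a = 0.62×508 / 179.3 = 1.757.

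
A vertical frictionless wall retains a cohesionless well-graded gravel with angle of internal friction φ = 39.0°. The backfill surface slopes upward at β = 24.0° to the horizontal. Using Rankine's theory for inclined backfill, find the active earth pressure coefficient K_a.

0.284

K_a = cos β · (cos β − √(cos²β − cos²φ)) / (cos β + √(cos²β − cos²φ)).
cos β = 0.9135, cos φ = 0.7771, √(cos²β − cos²φ) = 0.4802.
K_a = 0.9135 × (0.9135 − 0.4802)/(0.9135 + 0.4802) = 0.2840.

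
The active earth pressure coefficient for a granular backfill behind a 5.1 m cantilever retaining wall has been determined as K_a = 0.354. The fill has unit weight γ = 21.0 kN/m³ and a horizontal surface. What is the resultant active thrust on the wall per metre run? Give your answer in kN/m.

P = ½ K_a γ H² = 0.5 × 0.354 × 21.0 × 5.1² = 96.68 kN/m.

96.7 kN/m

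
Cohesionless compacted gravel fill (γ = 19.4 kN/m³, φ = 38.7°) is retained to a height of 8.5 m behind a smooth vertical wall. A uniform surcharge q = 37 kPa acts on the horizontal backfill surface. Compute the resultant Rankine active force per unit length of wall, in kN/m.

234 kN/m

K_a = tan²(45° − φ/2) = 0.2306.
Soil triangle: ½ K_a γ H² = 0.5×0.2306×19.4×8.5² = 161.6 kN/m.
Surcharge rectangle: K_a q H = 0.2306×37×8.5 = 72.52 kN/m.
Total = 161.6 + 72.52 = 234.1 kN/m.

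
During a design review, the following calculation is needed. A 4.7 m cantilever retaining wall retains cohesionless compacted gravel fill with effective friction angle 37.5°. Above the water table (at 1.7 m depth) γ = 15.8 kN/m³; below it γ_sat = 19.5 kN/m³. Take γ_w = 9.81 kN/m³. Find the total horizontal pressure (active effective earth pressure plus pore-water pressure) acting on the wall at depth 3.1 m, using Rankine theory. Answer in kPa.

K_a = (1 − sin φ)/(1 + sin φ) = 0.2432.
γ' = 19.5 − 9.81 = 9.690 kN/m³.
Effective vertical stress at 3.1 m: σ'_v = 15.8×1.7 + 9.690×1.40 = 40.43 kPa.
σ'_h = K_a σ'_v = 0.2432 × 40.43 = 9.831 kPa; u = γ_w × 1.40 = 13.73 kPa.
Total σ_h = 9.831 + 13.73 = 23.57 kPa.

23.6 kPa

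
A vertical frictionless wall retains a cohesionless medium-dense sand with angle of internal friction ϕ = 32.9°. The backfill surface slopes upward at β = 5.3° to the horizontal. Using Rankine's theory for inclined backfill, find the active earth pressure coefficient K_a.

0.299

K_a = cos β · (cos β − √(cos²β − cos²φ)) / (cos β + √(cos²β − cos²φ)).
cos β = 0.9957, cos φ = 0.8396, √(cos²β − cos²φ) = 0.5353.
K_a = 0.9957 × (0.9957 − 0.5353)/(0.9957 + 0.5353) = 0.2995.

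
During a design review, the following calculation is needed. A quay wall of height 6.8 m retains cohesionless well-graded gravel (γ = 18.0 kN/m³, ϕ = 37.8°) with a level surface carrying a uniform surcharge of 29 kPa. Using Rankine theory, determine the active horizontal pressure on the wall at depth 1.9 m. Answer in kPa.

K_a = (1 − sin φ)/(1 + sin φ) = 0.2400.
σ_v = γz + q = 18.0 × 1.9 + 29 = 63.20 kPa.
σ_h = K_a σ_v = 0.2400 × 63.20 = 15.17 kPa.

15.2 kPa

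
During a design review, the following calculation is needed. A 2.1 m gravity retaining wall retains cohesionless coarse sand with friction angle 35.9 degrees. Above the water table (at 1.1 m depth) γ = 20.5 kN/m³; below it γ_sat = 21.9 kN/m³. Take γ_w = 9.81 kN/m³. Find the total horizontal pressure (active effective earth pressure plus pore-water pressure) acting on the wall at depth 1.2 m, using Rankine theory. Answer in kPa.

K_a = (1 − sin φ)/(1 + sin φ) = 0.2607.
γ' = 21.9 − 9.81 = 12.09 kN/m³.
Effective vertical stress at 1.2 m: σ'_v = 20.5×1.1 + 12.09×0.1000 = 23.76 kPa.
σ'_h = K_a σ'_v = 0.2607 × 23.76 = 6.195 kPa; u = γ_w × 0.1000 = 0.9810 kPa.
Total σ_h = 6.195 + 0.9810 = 7.176 kPa.

7.18 kPa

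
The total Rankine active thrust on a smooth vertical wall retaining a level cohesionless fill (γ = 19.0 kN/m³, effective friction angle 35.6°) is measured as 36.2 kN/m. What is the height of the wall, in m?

K_a = 0.2641. P_a = ½ K_a γ H² ⇒ H = √(2P_a/(K_a γ)).
H = √(2×36.2/(0.2641×19.0)) = 3.798 m.

3.80 m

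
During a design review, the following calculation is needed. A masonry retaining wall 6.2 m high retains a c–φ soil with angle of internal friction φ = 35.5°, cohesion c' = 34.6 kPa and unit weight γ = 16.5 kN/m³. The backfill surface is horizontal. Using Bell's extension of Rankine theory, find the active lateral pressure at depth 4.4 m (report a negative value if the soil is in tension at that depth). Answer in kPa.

K_a = (1 − sin φ)/(1 + sin φ) = 0.2653.
σ_a = K_a γ z − 2c√K_a = 0.2653×16.5×4.4 − 2×34.6×0.5150 = -16.38 kPa.

-16.4 kPa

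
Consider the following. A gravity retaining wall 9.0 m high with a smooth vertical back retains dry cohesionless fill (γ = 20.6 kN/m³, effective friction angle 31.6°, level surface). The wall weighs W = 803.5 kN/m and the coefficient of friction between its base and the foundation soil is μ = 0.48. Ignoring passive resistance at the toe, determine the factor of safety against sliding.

1.48

K_a = tan²(45° − 31.6°/2) = 0.3123.
P_a = ½K_aγH² = 0.5×0.3123×20.6×9.0² = 260.6 kN/m, acting at H/3 = 3.000 m above the base.
FS_sliding = μW / P_a = 0.48×803.5 / 260.6 = 1.480.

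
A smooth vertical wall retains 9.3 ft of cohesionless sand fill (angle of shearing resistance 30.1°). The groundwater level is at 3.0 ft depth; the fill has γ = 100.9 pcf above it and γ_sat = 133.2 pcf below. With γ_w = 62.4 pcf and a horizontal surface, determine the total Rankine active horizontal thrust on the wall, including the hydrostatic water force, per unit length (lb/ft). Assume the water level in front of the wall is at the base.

2490 lb/ft

K_a = tan²(45° − φ/2) = 0.3320.
γ' = 133.2 − 62.4 = 70.80 pcf. Depth below WT = 6.3 ft.
σ'_h at WT = K_a γ d_w = 100.5 psf; at base = 100.5 + K_a γ' × 6.3 = 248.6 psf.
P₁ (0–3.0 ft) = ½×100.5×3.0 = 150.7. P₂ (3.0–9.3 ft) = ½(100.5+248.6)×6.3 = 1100.
P_w = ½ γ_w h₂² = 0.5×62.4×6.3² = 1238. Total = 150.7+1100+1238 = 2489 lb/ft.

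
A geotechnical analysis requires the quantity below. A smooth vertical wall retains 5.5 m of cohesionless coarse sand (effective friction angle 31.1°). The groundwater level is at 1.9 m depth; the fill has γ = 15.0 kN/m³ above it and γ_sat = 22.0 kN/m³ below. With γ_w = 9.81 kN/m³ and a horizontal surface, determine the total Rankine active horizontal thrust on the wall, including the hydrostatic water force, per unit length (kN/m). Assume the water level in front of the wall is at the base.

K_a = tan²(45° − φ/2) = 0.3188.
γ' = 22.0 − 9.81 = 12.19 kN/m³. Depth below WT = 3.6 m.
σ'_h at WT = K_a γ d_w = 9.086 kPa; at base = 9.086 + K_a γ' × 3.6 = 23.08 kPa.
P₁ (0–1.9 m) = ½×9.086×1.9 = 8.631. P₂ (1.9–5.5 m) = ½(9.086+23.08)×3.6 = 57.89.
P_w = ½ γ_w h₂² = 0.5×9.81×3.6² = 63.57. Total = 8.631+57.89+63.57 = 130.1 kN/m.

130 kN/m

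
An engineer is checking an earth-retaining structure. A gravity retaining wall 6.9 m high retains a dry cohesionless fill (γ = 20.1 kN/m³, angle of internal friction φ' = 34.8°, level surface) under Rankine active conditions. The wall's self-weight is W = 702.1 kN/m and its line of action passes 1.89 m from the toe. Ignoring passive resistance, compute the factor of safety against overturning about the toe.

K_a = tan²(45° − 34.8°/2) = 0.2733.
P_a = ½K_aγH² = 0.5×0.2733×20.1×6.9² = 130.8 kN/m, acting at H/3 = 2.300 m above the base.
Overturning moment M_o = P_a × H/3 = 130.8 × 2.300 = 300.8.
Resisting moment M_r = W × 1.89 = 702.1 × 1.89 = 1327.
FS_overturning = M_r/M_o = 1327/300.8 = 4.412.

4.41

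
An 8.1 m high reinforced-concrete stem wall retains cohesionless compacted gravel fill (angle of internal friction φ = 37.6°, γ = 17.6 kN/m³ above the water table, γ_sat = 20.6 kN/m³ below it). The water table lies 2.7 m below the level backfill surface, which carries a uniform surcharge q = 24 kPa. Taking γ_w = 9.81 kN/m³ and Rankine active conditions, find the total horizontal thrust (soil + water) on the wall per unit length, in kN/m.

306 kN/m

K_a = tan²(45° − φ/2) = 0.2421.
γ' = 20.6 − 9.81 = 10.79 kN/m³. h₂ = H − d_w = 5.4 m.
σ'_h: at surface K_a·q = 5.811; at WT K_a(q+γd_w) = 17.32; at base K_a(q+γd_w+γ'h₂) = 31.42 kPa.
P₁ = ½(5.811+17.32)×2.7 = 31.22; P₂ = ½(17.32+31.42)×5.4 = 131.6; P_w = ½γ_w h₂² = 143.0.
Total = 31.22+131.6+143.0 = 305.9 kN/m.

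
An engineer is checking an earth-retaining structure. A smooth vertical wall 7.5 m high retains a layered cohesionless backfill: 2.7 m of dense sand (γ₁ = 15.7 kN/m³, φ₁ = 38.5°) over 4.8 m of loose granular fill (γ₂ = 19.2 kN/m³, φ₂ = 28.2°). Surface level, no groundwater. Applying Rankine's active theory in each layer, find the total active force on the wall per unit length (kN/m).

K_a1 = tan²(45°−38.5°/2) = 0.2327; K_a2 = tan²(45°−28.2°/2) = 0.3582.
Layer 1: σ at base = K_a1 γ₁ h₁ = 9.862 kPa; P₁ = ½×9.862×2.7 = 13.31.
Layer 2: σ_v at top = γ₁h₁ = 42.39; σ_h top = K_a2×42.39 = 15.18; σ_h base = K_a2×(42.39+19.2×4.8) = 48.19.
P₂ = ½(15.18+48.19)×4.8 = 152.1. Total P_a = 13.31+152.1 = 165.4 kN/m.

165 kN/m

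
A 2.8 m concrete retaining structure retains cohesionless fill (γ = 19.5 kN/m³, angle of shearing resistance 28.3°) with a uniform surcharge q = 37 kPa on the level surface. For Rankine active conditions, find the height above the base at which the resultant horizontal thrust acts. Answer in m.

1.20 m

K_a = 0.3568.
Triangular part P₁ = ½K_aγH² = 27.27 at H/3 = 0.9333 m; rectangular part P₂ = K_a q H = 36.96 at H/2 = 1.400 m.
ȳ = (P₁·0.9333 + P₂·1.400)/(P₁+P₂) = 1.202 m.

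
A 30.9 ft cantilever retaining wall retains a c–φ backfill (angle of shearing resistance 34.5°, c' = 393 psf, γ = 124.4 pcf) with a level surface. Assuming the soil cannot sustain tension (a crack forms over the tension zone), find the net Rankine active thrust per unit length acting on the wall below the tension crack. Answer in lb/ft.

K_a = 0.2768; √K_a = 0.5261.
Tension-crack depth z_c = 2c/(γ√K_a) = 2×393/(124.4×0.5261) = 12.01 ft.
σ_a at base = K_a γ H − 2c√K_a = 0.2768×124.4×30.9 − 2×393×0.5261 = 650.5 psf.
P_a = ½ × 650.5 × (H − z_c) = 0.5×650.5×18.89 = 6144 lb/ft.

6140 lb/ft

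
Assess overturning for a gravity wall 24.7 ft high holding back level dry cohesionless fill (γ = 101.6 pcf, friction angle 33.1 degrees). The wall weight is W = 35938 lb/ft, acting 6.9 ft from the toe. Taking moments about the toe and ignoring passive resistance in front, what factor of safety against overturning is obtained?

K_a = tan²(45° − 33.1°/2) = 0.2936.
P_a = ½K_aγH² = 0.5×0.2936×101.6×24.7² = 9099 lb/ft, acting at H/3 = 8.233 ft above the base.
Overturning moment M_o = P_a × H/3 = 9099 × 8.233 = 74910.
Resisting moment M_r = W × 6.9 = 35938 × 6.9 = 248000.
FS_overturning = M_r/M_o = 248000/74910 = 3.310.

3.31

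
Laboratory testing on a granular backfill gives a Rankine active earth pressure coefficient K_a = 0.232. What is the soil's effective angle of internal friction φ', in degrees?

38.6°

K_a = tan²(45° − φ/2) ⇒ 45° − φ/2 = arctan(√0.232) = 25.72°.
φ = 2(45° − 25.72°) = 38.56°.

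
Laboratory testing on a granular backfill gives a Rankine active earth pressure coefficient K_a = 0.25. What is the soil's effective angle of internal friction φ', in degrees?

K_a = tan²(45° − φ/2) ⇒ 45° − φ/2 = arctan(√0.25) = 26.57°.
φ = 2(45° − 26.57°) = 36.87°.

36.9°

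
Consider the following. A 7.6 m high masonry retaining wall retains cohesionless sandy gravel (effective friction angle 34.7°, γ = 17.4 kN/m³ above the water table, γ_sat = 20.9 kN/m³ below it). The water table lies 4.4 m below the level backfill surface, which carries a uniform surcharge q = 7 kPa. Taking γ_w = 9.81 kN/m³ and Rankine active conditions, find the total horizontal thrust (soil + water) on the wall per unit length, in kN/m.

K_a = tan²(45° − φ/2) = 0.2745.
γ' = 20.9 − 9.81 = 11.09 kN/m³. h₂ = H − d_w = 3.2 m.
σ'_h: at surface K_a·q = 1.921; at WT K_a(q+γd_w) = 22.93; at base K_a(q+γd_w+γ'h₂) = 32.68 kPa.
P₁ = ½(1.921+22.93)×4.4 = 54.68; P₂ = ½(22.93+32.68)×3.2 = 88.98; P_w = ½γ_w h₂² = 50.23.
Total = 54.68+88.98+50.23 = 193.9 kN/m.

194 kN/m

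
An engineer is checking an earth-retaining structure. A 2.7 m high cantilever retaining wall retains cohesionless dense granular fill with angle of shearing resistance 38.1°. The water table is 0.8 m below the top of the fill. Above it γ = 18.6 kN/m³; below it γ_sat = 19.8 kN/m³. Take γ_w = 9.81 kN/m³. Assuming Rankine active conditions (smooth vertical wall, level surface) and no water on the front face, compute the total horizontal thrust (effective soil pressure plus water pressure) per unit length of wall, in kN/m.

K_a = tan²(45° − φ/2) = 0.2368.
γ' = 19.8 − 9.81 = 9.990 kN/m³. Depth below WT = 1.9 m.
σ'_h at WT = K_a γ d_w = 3.524 kPa; at base = 3.524 + K_a γ' × 1.9 = 8.019 kPa.
P₁ (0–0.8 m) = ½×3.524×0.8 = 1.410. P₂ (0.8–2.7 m) = ½(3.524+8.019)×1.9 = 10.97.
P_w = ½ γ_w h₂² = 0.5×9.81×1.9² = 17.71. Total = 1.410+10.97+17.71 = 30.08 kN/m.

30.1 kN/m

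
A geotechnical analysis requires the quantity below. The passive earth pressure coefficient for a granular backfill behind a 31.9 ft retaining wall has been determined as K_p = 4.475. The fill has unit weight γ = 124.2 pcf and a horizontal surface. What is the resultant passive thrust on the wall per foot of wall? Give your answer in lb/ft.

P = ½ K_p γ H² = 0.5 × 4.475 × 124.2 × 31.9² = 282800 lb/ft.

283000 lb/ft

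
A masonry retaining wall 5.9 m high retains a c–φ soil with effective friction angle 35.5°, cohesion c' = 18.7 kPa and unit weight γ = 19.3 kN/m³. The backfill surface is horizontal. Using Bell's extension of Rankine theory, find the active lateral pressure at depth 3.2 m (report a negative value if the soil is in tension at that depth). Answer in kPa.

-2.88 kPa

K_a = (1 − sin φ)/(1 + sin φ) = 0.2653.
σ_a = K_a γ z − 2c√K_a = 0.2653×19.3×3.2 − 2×18.7×0.5150 = -2.880 kPa.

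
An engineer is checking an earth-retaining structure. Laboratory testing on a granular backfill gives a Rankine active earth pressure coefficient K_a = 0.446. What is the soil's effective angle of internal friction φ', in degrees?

22.5°

K_a = tan²(45° − φ/2) ⇒ 45° − φ/2 = arctan(√0.446) = 33.74°.
φ = 2(45° − 33.74°) = 22.53°.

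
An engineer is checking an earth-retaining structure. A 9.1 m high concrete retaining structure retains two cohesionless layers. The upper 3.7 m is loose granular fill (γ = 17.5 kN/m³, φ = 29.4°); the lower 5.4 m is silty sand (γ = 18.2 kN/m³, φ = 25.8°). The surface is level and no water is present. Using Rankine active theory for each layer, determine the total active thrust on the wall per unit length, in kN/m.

283 kN/m

K_a1 = tan²(45°−29.4°/2) = 0.3415; K_a2 = tan²(45°−25.8°/2) = 0.3935.
Layer 1: σ at base = K_a1 γ₁ h₁ = 22.11 kPa; P₁ = ½×22.11×3.7 = 40.90.
Layer 2: σ_v at top = γ₁h₁ = 64.75; σ_h top = K_a2×64.75 = 25.48; σ_h base = K_a2×(64.75+18.2×5.4) = 64.15.
P₂ = ½(25.48+64.15)×5.4 = 242.0. Total P_a = 40.90+242.0 = 282.9 kN/m.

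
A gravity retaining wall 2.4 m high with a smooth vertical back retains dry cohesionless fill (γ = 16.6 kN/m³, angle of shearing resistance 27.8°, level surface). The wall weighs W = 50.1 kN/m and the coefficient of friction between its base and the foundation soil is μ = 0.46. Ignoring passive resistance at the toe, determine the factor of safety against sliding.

K_a = tan²(45° − 27.8°/2) = 0.3639.
P_a = ½K_aγH² = 0.5×0.3639×16.6×2.4² = 17.40 kN/m, acting at H/3 = 0.8000 m above the base.
FS_sliding = μW / P_a = 0.46×50.1 / 17.40 = 1.325.

1.32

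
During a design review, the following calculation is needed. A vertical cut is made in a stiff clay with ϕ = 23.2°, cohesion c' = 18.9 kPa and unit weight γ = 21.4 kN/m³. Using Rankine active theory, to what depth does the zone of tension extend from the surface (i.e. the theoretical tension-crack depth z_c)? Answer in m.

2.68 m

K_a = tan²(45° − 23.2°/2) = 0.4348; √K_a = 0.6594.
The active pressure is zero where K_a γ z = 2c√K_a, so z_c = 2c/(γ√K_a) = 2×18.9/(21.4×0.6594) = 2.679 m.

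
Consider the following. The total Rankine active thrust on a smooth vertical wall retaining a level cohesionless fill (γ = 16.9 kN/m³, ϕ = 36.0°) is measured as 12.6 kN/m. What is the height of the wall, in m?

K_a = 0.2596. P_a = ½ K_a γ H² ⇒ H = √(2P_a/(K_a γ)).
H = √(2×12.6/(0.2596×16.9)) = 2.397 m.

2.40 m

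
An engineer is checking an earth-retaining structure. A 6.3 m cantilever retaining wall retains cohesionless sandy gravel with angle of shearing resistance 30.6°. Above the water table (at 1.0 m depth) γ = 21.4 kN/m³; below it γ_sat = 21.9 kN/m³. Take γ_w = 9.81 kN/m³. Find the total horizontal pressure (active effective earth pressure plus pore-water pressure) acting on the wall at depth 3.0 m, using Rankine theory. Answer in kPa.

34.4 kPa

K_a = (1 − sin φ)/(1 + sin φ) = 0.3253.
γ' = 21.9 − 9.81 = 12.09 kN/m³.
Effective vertical stress at 3.0 m: σ'_v = 21.4×1.0 + 12.09×2.00 = 45.58 kPa.
σ'_h = K_a σ'_v = 0.3253 × 45.58 = 14.83 kPa; u = γ_w × 2.00 = 19.62 kPa.
Total σ_h = 14.83 + 19.62 = 34.45 kPa.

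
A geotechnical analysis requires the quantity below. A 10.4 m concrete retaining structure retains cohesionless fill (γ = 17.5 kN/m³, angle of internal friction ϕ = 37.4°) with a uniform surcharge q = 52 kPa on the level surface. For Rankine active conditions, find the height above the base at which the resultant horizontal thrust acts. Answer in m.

K_a = 0.2443.
Triangular part P₁ = ½K_aγH² = 231.2 at H/3 = 3.467 m; rectangular part P₂ = K_a q H = 132.1 at H/2 = 5.200 m.
ȳ = (P₁·3.467 + P₂·5.200)/(P₁+P₂) = 4.097 m.

4.10 m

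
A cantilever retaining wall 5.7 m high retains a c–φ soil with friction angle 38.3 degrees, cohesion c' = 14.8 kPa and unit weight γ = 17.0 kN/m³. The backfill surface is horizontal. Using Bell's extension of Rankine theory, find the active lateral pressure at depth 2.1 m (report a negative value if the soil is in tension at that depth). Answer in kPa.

K_a = (1 − sin φ)/(1 + sin φ) = 0.2347.
σ_a = K_a γ z − 2c√K_a = 0.2347×17.0×2.1 − 2×14.8×0.4845 = -5.961 kPa.

-5.96 kPa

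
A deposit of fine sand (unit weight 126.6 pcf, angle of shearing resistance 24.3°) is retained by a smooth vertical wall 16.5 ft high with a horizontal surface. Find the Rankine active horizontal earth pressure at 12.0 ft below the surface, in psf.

633 psf

K_a = (1 − sin φ)/(1 + sin φ) = 0.4169.
σ_h = K_a γ z = 0.4169 × 126.6 × 12.0 = 633.4 psf.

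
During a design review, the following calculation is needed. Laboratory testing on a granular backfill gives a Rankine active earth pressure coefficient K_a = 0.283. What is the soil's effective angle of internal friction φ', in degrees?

K_a = tan²(45° − φ/2) ⇒ 45° − φ/2 = arctan(√0.283) = 28.01°.
φ = 2(45° − 28.01°) = 33.98°.

34.0°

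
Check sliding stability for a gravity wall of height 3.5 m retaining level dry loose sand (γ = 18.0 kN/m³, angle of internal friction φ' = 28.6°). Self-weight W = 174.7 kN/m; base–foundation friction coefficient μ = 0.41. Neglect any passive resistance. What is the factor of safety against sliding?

1.84

K_a = tan²(45° − 28.6°/2) = 0.3525.
P_a = ½K_aγH² = 0.5×0.3525×18.0×3.5² = 38.87 kN/m, acting at H/3 = 1.167 m above the base.
FS_sliding = μW / P_a = 0.41×174.7 / 38.87 = 1.843.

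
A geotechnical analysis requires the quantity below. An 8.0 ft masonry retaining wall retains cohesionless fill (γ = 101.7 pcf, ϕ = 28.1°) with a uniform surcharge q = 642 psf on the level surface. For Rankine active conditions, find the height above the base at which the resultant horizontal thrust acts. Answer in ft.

K_a = 0.3596.
Triangular part P₁ = ½K_aγH² = 1170 at H/3 = 2.667 ft; rectangular part P₂ = K_a q H = 1847 at H/2 = 4.000 ft.
ȳ = (P₁·2.667 + P₂·4.000)/(P₁+P₂) = 3.483 ft.

3.48 ft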